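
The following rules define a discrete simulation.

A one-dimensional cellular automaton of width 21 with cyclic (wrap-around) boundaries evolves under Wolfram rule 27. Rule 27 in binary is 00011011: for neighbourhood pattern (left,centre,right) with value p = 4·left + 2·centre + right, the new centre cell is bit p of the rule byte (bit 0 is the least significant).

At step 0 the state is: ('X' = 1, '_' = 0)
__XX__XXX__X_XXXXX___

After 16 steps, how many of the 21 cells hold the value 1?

t=0: __XX__XXX__X_XXXXX___
t=1: XXX_XXX__XX__X____XXX
t=2: ____X__XXX_XX_XXXXX__
t=3: XXXX_XXX___X__X____XX
t=4: _____X__XXX_XX_XXXXX_
t=5: XXXXX_XXX___X__X____X
t=6: ______X__XXX_XX_XXXXX
t=7: XXXXXX_XXX___X__X____
t=8: X______X__XXX_XX_XXXX
t=9: _XXXXXX_XXX___X__X___
t=10: XX______X__XXX_XX_XXX
t=11: __XXXXXX_XXX___X__X__
t=12: XXX______X__XXX_XX_XX
t=13: ___XXXXXX_XXX___X__X_
t=14: XXXX______X__XXX_XX_X
t=15: ____XXXXXX_XXX___X__X
t=16: XXXXX______X__XXX_XX_

11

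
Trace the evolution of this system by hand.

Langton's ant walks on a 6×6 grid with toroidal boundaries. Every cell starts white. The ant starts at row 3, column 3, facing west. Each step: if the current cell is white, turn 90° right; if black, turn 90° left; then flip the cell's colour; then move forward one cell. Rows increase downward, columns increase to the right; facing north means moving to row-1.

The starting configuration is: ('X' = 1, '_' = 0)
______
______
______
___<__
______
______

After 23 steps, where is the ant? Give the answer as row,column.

5,4

step 0: ______
______
______
___<__
______
______
step 1: ______
______
___^__
___X__
______
______
step 2: ______
______
___X>_
___X__
______
______
step 3: ______
______
___XX_
___Xv_
______
______
step 4: ______
______
___XX_
___<X_
______
______
step 5: ______
______
___XX_
____X_
___v__
______
step 6: ______
______
___XX_
____X_
__<X__
______
step 7: ______
______
___XX_
__^_X_
__XX__
______
step 8: ______
______
___XX_
__X>X_
__XX__
______
step 9: ______
______
___XX_
__XXX_
__Xv__
______
step 10: ______
______
___XX_
__XXX_
__X_>_
______
step 11: ______
______
___XX_
__XXX_
__X_X_
____v_
step 12: ______
______
___XX_
__XXX_
__X_X_
___<X_
step 13: ______
______
___XX_
__XXX_
__X^X_
___XX_
step 14: ______
______
___XX_
__XXX_
__XX>_
___XX_
step 15: ______
______
___XX_
__XX^_
__XX__
___XX_
step 16: ______
______
___XX_
__X<__
__XX__
___XX_
step 17: ______
______
___XX_
__X___
__Xv__
___XX_
step 18: ______
______
___XX_
__X___
__X_>_
___XX_
step 19: ______
______
___XX_
__X___
__X_X_
___Xv_
step 20: ______
______
___XX_
__X___
__X_X_
___X_>
step 21: _____v
______
___XX_
__X___
__X_X_
___X_X
step 22: ____<X
______
___XX_
__X___
__X_X_
___X_X
step 23: ____XX
______
___XX_
__X___
__X_X_
___X^X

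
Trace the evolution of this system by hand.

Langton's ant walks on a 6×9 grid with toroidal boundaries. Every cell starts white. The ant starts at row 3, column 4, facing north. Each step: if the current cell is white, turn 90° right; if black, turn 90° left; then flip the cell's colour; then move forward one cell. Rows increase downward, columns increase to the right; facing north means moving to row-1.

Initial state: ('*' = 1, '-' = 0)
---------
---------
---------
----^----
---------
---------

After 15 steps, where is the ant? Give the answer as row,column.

4,4

[0] ---------
---------
---------
----^----
---------
---------
[1] ---------
---------
---------
----*>---
---------
---------
[2] ---------
---------
---------
----**---
-----v---
---------
[3] ---------
---------
---------
----**---
----<*---
---------
[4] ---------
---------
---------
----^*---
----**---
---------
[5] ---------
---------
---------
---<-*---
----**---
---------
[6] ---------
---------
---^-----
---*-*---
----**---
---------
[7] ---------
---------
---*>----
---*-*---
----**---
---------
[8] ---------
---------
---**----
---*v*---
----**---
---------
[9] ---------
---------
---**----
---<**---
----**---
---------
[10] ---------
---------
---**----
----**---
---v**---
---------
[11] ---------
---------
---**----
----**---
--<***---
---------
[12] ---------
---------
---**----
--^-**---
--****---
---------
[13] ---------
---------
---**----
--*>**---
--****---
---------
[14] ---------
---------
---**----
--****---
--*v**---
---------
[15] ---------
---------
---**----
--****---
--*->*---
---------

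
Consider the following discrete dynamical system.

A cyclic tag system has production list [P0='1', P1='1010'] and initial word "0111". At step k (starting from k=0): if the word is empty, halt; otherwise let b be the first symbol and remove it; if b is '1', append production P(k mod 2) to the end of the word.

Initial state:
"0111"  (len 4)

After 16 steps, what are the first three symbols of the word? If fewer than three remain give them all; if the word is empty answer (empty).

step 0: "0111"  (len 4)
step 1: "111"  (len 3)
step 2: "111010"  (len 6)
step 3: "110101"  (len 6)
step 4: "101011010"  (len 9)
step 5: "010110101"  (len 9)
step 6: "10110101"  (len 8)
step 7: "01101011"  (len 8)
step 8: "1101011"  (len 7)
step 9: "1010111"  (len 7)
step 10: "0101111010"  (len 10)
step 11: "101111010"  (len 9)
step 12: "011110101010"  (len 12)
step 13: "11110101010"  (len 11)
step 14: "11101010101010"  (len 14)
step 15: "11010101010101"  (len 14)
step 16: "10101010101011010"  (len 17)

101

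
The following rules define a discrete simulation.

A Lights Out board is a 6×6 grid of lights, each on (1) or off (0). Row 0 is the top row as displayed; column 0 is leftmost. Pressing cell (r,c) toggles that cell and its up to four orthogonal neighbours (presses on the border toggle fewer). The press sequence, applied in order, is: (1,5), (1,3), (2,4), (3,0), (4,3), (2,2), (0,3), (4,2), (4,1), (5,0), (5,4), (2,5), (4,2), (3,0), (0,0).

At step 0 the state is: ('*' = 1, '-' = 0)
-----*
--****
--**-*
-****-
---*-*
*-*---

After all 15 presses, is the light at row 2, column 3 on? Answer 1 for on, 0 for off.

k=0  -----*
--****
--**-*
-****-
---*-*
*-*---
k=1  ------
--**--
--**--
-****-
---*-*
*-*---
k=2  ---*--
----*-
--*---
-****-
---*-*
*-*---
k=3  ---*--
------
--****
-***--
---*-*
*-*---
k=4  ---*--
------
*-****
*-**--
*--*-*
*-*---
k=5  ---*--
------
*-****
*-*---
*-*-**
*-**--
k=6  ---*--
--*---
**--**
*-----
*-*-**
*-**--
k=7  --*-*-
--**--
**--**
*-----
*-*-**
*-**--
k=8  --*-*-
--**--
**--**
*-*---
**-***
*--*--
k=9  --*-*-
--**--
**--**
***---
--****
**-*--
k=10  --*-*-
--**--
**--**
***---
*-****
---*--
k=11  --*-*-
--**--
**--**
***---
*-**-*
----**
k=12  --*-*-
--**-*
**----
***--*
*-**-*
----**
k=13  --*-*-
--**-*
**----
**---*
**---*
--*-**
k=14  --*-*-
--**-*
-*----
-----*
-*---*
--*-**
k=15  ***-*-
*-**-*
-*----
-----*
-*---*
--*-**

0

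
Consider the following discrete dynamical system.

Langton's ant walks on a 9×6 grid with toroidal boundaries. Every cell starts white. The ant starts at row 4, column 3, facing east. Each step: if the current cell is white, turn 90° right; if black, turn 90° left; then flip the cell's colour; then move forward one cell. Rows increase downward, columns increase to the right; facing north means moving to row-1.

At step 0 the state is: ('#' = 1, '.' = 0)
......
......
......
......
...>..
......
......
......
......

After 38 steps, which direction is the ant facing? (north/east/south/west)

0) ......
......
......
......
...>..
......
......
......
......
1) ......
......
......
......
...#..
...v..
......
......
......
2) ......
......
......
......
...#..
..<#..
......
......
......
3) ......
......
......
......
..^#..
..##..
......
......
......
4) ......
......
......
......
..#>..
..##..
......
......
......
5) ......
......
......
...^..
..#...
..##..
......
......
......
6) ......
......
......
...#>.
..#...
..##..
......
......
......
7) ......
......
......
...##.
..#.v.
..##..
......
......
......
8) ......
......
......
...##.
..#<#.
..##..
......
......
......
9) ......
......
......
...^#.
..###.
..##..
......
......
......
10) ......
......
......
..<.#.
..###.
..##..
......
......
......
11) ......
......
..^...
..#.#.
..###.
..##..
......
......
......
12) ......
......
..#>..
..#.#.
..###.
..##..
......
......
......
13) ......
......
..##..
..#v#.
..###.
..##..
......
......
......
14) ......
......
..##..
..<##.
..###.
..##..
......
......
......
15) ......
......
..##..
...##.
..v##.
..##..
......
......
......
16) ......
......
..##..
...##.
...>#.
..##..
......
......
......
17) ......
......
..##..
...^#.
....#.
..##..
......
......
......
18) ......
......
..##..
..<.#.
....#.
..##..
......
......
......
19) ......
......
..^#..
..#.#.
....#.
..##..
......
......
......
20) ......
......
.<.#..
..#.#.
....#.
..##..
......
......
......
21) ......
.^....
.#.#..
..#.#.
....#.
..##..
......
......
......
22) ......
.#>...
.#.#..
..#.#.
....#.
..##..
......
......
......
23) ......
.##...
.#v#..
..#.#.
....#.
..##..
......
......
......
24) ......
.##...
.<##..
..#.#.
....#.
..##..
......
......
......
25) ......
.##...
..##..
.v#.#.
....#.
..##..
......
......
......
26) ......
.##...
..##..
<##.#.
....#.
..##..
......
......
......
27) ......
.##...
^.##..
###.#.
....#.
..##..
......
......
......
28) ......
.##...
#>##..
###.#.
....#.
..##..
......
......
......
29) ......
.##...
####..
#v#.#.
....#.
..##..
......
......
......
30) ......
.##...
####..
#.>.#.
....#.
..##..
......
......
......
31) ......
.##...
##^#..
#...#.
....#.
..##..
......
......
......
32) ......
.##...
#<.#..
#...#.
....#.
..##..
......
......
......
33) ......
.##...
#..#..
#v..#.
....#.
..##..
......
......
......
34) ......
.##...
#..#..
<#..#.
....#.
..##..
......
......
......
35) ......
.##...
#..#..
.#..#.
v...#.
..##..
......
......
......
36) ......
.##...
#..#..
.#..#.
#...#<
..##..
......
......
......
37) ......
.##...
#..#..
.#..#^
#...##
..##..
......
......
......
38) ......
.##...
#..#..
>#..##
#...##
..##..
......
......
......

east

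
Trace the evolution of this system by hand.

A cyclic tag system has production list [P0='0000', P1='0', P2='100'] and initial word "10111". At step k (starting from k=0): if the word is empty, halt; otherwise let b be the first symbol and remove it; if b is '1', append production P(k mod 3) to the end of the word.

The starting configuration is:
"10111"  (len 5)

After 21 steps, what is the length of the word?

k=0  "10111"  (len 5)
k=1  "01110000"  (len 8)
k=2  "1110000"  (len 7)
k=3  "110000100"  (len 9)
k=4  "100001000000"  (len 12)
k=5  "000010000000"  (len 12)
k=6  "00010000000"  (len 11)
k=7  "0010000000"  (len 10)
k=8  "010000000"  (len 9)
k=9  "10000000"  (len 8)
k=10  "00000000000"  (len 11)
k=11  "0000000000"  (len 10)
k=12  "000000000"  (len 9)
k=13  "00000000"  (len 8)
k=14  "0000000"  (len 7)
k=15  "000000"  (len 6)
k=16  "00000"  (len 5)
k=17  "0000"  (len 4)
k=18  "000"  (len 3)
k=19  "00"  (len 2)
k=20  "0"  (len 1)
k=21  (halted — word empty)

0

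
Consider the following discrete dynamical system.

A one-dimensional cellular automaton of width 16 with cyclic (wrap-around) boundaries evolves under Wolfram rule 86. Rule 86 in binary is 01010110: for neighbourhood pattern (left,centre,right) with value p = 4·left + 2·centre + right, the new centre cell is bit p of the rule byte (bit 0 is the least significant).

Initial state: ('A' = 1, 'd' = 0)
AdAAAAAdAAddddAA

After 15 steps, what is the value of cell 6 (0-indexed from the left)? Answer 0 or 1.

[0] AdAAAAAdAAddddAA
[1] AdddddAddAAddAdd
[2] AAdddAAAAdAAAAAA
[3] dAAdAdddAddddddd
[4] AdAdAAdAAAdddddd
[5] AdAddAdddAAddddA
[6] AdAAAAAdAdAAddAd
[7] AdddddAdAddAAAAd
[8] AAdddAAdAAAdddAd
[9] dAAdAdAdddAAdAAd
[10] AdAdAdAAdAdAddAA
[11] AdAdAddAdAdAAAdd
[12] AdAdAAAAdAdddAAA
[13] AdAddddAdAAdAddd
[14] AdAAddAAddAdAAdA
[15] AddAAAdAAAAddAdd

0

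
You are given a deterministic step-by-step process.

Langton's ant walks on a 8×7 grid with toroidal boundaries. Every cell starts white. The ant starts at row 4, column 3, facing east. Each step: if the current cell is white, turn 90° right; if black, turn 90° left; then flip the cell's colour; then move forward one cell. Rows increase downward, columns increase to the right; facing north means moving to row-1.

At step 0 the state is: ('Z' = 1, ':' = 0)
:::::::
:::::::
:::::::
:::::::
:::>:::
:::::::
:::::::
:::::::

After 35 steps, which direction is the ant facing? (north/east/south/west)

step 0: :::::::
:::::::
:::::::
:::::::
:::>:::
:::::::
:::::::
:::::::
step 1: :::::::
:::::::
:::::::
:::::::
:::Z:::
:::v:::
:::::::
:::::::
step 2: :::::::
:::::::
:::::::
:::::::
:::Z:::
::<Z:::
:::::::
:::::::
step 3: :::::::
:::::::
:::::::
:::::::
::^Z:::
::ZZ:::
:::::::
:::::::
step 4: :::::::
:::::::
:::::::
:::::::
::Z>:::
::ZZ:::
:::::::
:::::::
step 5: :::::::
:::::::
:::::::
:::^:::
::Z::::
::ZZ:::
:::::::
:::::::
step 6: :::::::
:::::::
:::::::
:::Z>::
::Z::::
::ZZ:::
:::::::
:::::::
step 7: :::::::
:::::::
:::::::
:::ZZ::
::Z:v::
::ZZ:::
:::::::
:::::::
step 8: :::::::
:::::::
:::::::
:::ZZ::
::Z<Z::
::ZZ:::
:::::::
:::::::
step 9: :::::::
:::::::
:::::::
:::^Z::
::ZZZ::
::ZZ:::
:::::::
:::::::
step 10: :::::::
:::::::
:::::::
::<:Z::
::ZZZ::
::ZZ:::
:::::::
:::::::
step 11: :::::::
:::::::
::^::::
::Z:Z::
::ZZZ::
::ZZ:::
:::::::
:::::::
step 12: :::::::
:::::::
::Z>:::
::Z:Z::
::ZZZ::
::ZZ:::
:::::::
:::::::
step 13: :::::::
:::::::
::ZZ:::
::ZvZ::
::ZZZ::
::ZZ:::
:::::::
:::::::
step 14: :::::::
:::::::
::ZZ:::
::<ZZ::
::ZZZ::
::ZZ:::
:::::::
:::::::
step 15: :::::::
:::::::
::ZZ:::
:::ZZ::
::vZZ::
::ZZ:::
:::::::
:::::::
step 16: :::::::
:::::::
::ZZ:::
:::ZZ::
:::>Z::
::ZZ:::
:::::::
:::::::
step 17: :::::::
:::::::
::ZZ:::
:::^Z::
::::Z::
::ZZ:::
:::::::
:::::::
step 18: :::::::
:::::::
::ZZ:::
::<:Z::
::::Z::
::ZZ:::
:::::::
:::::::
step 19: :::::::
:::::::
::^Z:::
::Z:Z::
::::Z::
::ZZ:::
:::::::
:::::::
step 20: :::::::
:::::::
:<:Z:::
::Z:Z::
::::Z::
::ZZ:::
:::::::
:::::::
step 21: :::::::
:^:::::
:Z:Z:::
::Z:Z::
::::Z::
::ZZ:::
:::::::
:::::::
step 22: :::::::
:Z>::::
:Z:Z:::
::Z:Z::
::::Z::
::ZZ:::
:::::::
:::::::
step 23: :::::::
:ZZ::::
:ZvZ:::
::Z:Z::
::::Z::
::ZZ:::
:::::::
:::::::
step 24: :::::::
:ZZ::::
:<ZZ:::
::Z:Z::
::::Z::
::ZZ:::
:::::::
:::::::
step 25: :::::::
:ZZ::::
::ZZ:::
:vZ:Z::
::::Z::
::ZZ:::
:::::::
:::::::
step 26: :::::::
:ZZ::::
::ZZ:::
<ZZ:Z::
::::Z::
::ZZ:::
:::::::
:::::::
step 27: :::::::
:ZZ::::
^:ZZ:::
ZZZ:Z::
::::Z::
::ZZ:::
:::::::
:::::::
step 28: :::::::
:ZZ::::
Z>ZZ:::
ZZZ:Z::
::::Z::
::ZZ:::
:::::::
:::::::
step 29: :::::::
:ZZ::::
ZZZZ:::
ZvZ:Z::
::::Z::
::ZZ:::
:::::::
:::::::
step 30: :::::::
:ZZ::::
ZZZZ:::
Z:>:Z::
::::Z::
::ZZ:::
:::::::
:::::::
step 31: :::::::
:ZZ::::
ZZ^Z:::
Z:::Z::
::::Z::
::ZZ:::
:::::::
:::::::
step 32: :::::::
:ZZ::::
Z<:Z:::
Z:::Z::
::::Z::
::ZZ:::
:::::::
:::::::
step 33: :::::::
:ZZ::::
Z::Z:::
Zv::Z::
::::Z::
::ZZ:::
:::::::
:::::::
step 34: :::::::
:ZZ::::
Z::Z:::
<Z::Z::
::::Z::
::ZZ:::
:::::::
:::::::
step 35: :::::::
:ZZ::::
Z::Z:::
:Z::Z::
v:::Z::
::ZZ:::
:::::::
:::::::

south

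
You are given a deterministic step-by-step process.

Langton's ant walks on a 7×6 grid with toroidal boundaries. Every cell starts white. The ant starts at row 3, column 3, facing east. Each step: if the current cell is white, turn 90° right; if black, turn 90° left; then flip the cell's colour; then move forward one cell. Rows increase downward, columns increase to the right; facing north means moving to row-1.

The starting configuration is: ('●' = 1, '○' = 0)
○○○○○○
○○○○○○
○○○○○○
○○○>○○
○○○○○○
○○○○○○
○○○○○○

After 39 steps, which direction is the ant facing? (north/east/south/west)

south

t=0: ○○○○○○
○○○○○○
○○○○○○
○○○>○○
○○○○○○
○○○○○○
○○○○○○
t=1: ○○○○○○
○○○○○○
○○○○○○
○○○●○○
○○○v○○
○○○○○○
○○○○○○
t=2: ○○○○○○
○○○○○○
○○○○○○
○○○●○○
○○<●○○
○○○○○○
○○○○○○
t=3: ○○○○○○
○○○○○○
○○○○○○
○○^●○○
○○●●○○
○○○○○○
○○○○○○
t=4: ○○○○○○
○○○○○○
○○○○○○
○○●>○○
○○●●○○
○○○○○○
○○○○○○
t=5: ○○○○○○
○○○○○○
○○○^○○
○○●○○○
○○●●○○
○○○○○○
○○○○○○
t=6: ○○○○○○
○○○○○○
○○○●>○
○○●○○○
○○●●○○
○○○○○○
○○○○○○
t=7: ○○○○○○
○○○○○○
○○○●●○
○○●○v○
○○●●○○
○○○○○○
○○○○○○
t=8: ○○○○○○
○○○○○○
○○○●●○
○○●<●○
○○●●○○
○○○○○○
○○○○○○
t=9: ○○○○○○
○○○○○○
○○○^●○
○○●●●○
○○●●○○
○○○○○○
○○○○○○
t=10: ○○○○○○
○○○○○○
○○<○●○
○○●●●○
○○●●○○
○○○○○○
○○○○○○
t=11: ○○○○○○
○○^○○○
○○●○●○
○○●●●○
○○●●○○
○○○○○○
○○○○○○
t=12: ○○○○○○
○○●>○○
○○●○●○
○○●●●○
○○●●○○
○○○○○○
○○○○○○
t=13: ○○○○○○
○○●●○○
○○●v●○
○○●●●○
○○●●○○
○○○○○○
○○○○○○
t=14: ○○○○○○
○○●●○○
○○<●●○
○○●●●○
○○●●○○
○○○○○○
○○○○○○
t=15: ○○○○○○
○○●●○○
○○○●●○
○○v●●○
○○●●○○
○○○○○○
○○○○○○
t=16: ○○○○○○
○○●●○○
○○○●●○
○○○>●○
○○●●○○
○○○○○○
○○○○○○
t=17: ○○○○○○
○○●●○○
○○○^●○
○○○○●○
○○●●○○
○○○○○○
○○○○○○
t=18: ○○○○○○
○○●●○○
○○<○●○
○○○○●○
○○●●○○
○○○○○○
○○○○○○
t=19: ○○○○○○
○○^●○○
○○●○●○
○○○○●○
○○●●○○
○○○○○○
○○○○○○
t=20: ○○○○○○
○<○●○○
○○●○●○
○○○○●○
○○●●○○
○○○○○○
○○○○○○
t=21: ○^○○○○
○●○●○○
○○●○●○
○○○○●○
○○●●○○
○○○○○○
○○○○○○
t=22: ○●>○○○
○●○●○○
○○●○●○
○○○○●○
○○●●○○
○○○○○○
○○○○○○
t=23: ○●●○○○
○●v●○○
○○●○●○
○○○○●○
○○●●○○
○○○○○○
○○○○○○
t=24: ○●●○○○
○<●●○○
○○●○●○
○○○○●○
○○●●○○
○○○○○○
○○○○○○
t=25: ○●●○○○
○○●●○○
○v●○●○
○○○○●○
○○●●○○
○○○○○○
○○○○○○
t=26: ○●●○○○
○○●●○○
<●●○●○
○○○○●○
○○●●○○
○○○○○○
○○○○○○
t=27: ○●●○○○
^○●●○○
●●●○●○
○○○○●○
○○●●○○
○○○○○○
○○○○○○
t=28: ○●●○○○
●>●●○○
●●●○●○
○○○○●○
○○●●○○
○○○○○○
○○○○○○
t=29: ○●●○○○
●●●●○○
●v●○●○
○○○○●○
○○●●○○
○○○○○○
○○○○○○
t=30: ○●●○○○
●●●●○○
●○>○●○
○○○○●○
○○●●○○
○○○○○○
○○○○○○
t=31: ○●●○○○
●●^●○○
●○○○●○
○○○○●○
○○●●○○
○○○○○○
○○○○○○
t=32: ○●●○○○
●<○●○○
●○○○●○
○○○○●○
○○●●○○
○○○○○○
○○○○○○
t=33: ○●●○○○
●○○●○○
●v○○●○
○○○○●○
○○●●○○
○○○○○○
○○○○○○
t=34: ○●●○○○
●○○●○○
<●○○●○
○○○○●○
○○●●○○
○○○○○○
○○○○○○
t=35: ○●●○○○
●○○●○○
○●○○●○
v○○○●○
○○●●○○
○○○○○○
○○○○○○
t=36: ○●●○○○
●○○●○○
○●○○●○
●○○○●<
○○●●○○
○○○○○○
○○○○○○
t=37: ○●●○○○
●○○●○○
○●○○●^
●○○○●●
○○●●○○
○○○○○○
○○○○○○
t=38: ○●●○○○
●○○●○○
>●○○●●
●○○○●●
○○●●○○
○○○○○○
○○○○○○
t=39: ○●●○○○
●○○●○○
●●○○●●
v○○○●●
○○●●○○
○○○○○○
○○○○○○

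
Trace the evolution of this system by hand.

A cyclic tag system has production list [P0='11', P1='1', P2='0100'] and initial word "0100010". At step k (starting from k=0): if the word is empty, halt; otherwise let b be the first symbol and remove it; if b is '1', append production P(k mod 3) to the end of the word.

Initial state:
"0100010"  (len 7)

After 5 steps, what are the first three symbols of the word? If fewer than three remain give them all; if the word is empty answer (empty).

101

0) "0100010"  (len 7)
1) "100010"  (len 6)
2) "000101"  (len 6)
3) "00101"  (len 5)
4) "0101"  (len 4)
5) "101"  (len 3)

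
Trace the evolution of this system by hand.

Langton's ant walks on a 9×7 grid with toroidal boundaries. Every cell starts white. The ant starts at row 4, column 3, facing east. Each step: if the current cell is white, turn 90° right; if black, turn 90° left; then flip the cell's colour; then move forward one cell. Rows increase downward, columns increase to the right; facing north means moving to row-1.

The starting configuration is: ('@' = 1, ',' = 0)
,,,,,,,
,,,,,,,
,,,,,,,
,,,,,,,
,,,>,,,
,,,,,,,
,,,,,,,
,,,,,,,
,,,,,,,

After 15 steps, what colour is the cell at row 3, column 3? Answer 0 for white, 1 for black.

step 0: ,,,,,,,
,,,,,,,
,,,,,,,
,,,,,,,
,,,>,,,
,,,,,,,
,,,,,,,
,,,,,,,
,,,,,,,
step 1: ,,,,,,,
,,,,,,,
,,,,,,,
,,,,,,,
,,,@,,,
,,,v,,,
,,,,,,,
,,,,,,,
,,,,,,,
step 2: ,,,,,,,
,,,,,,,
,,,,,,,
,,,,,,,
,,,@,,,
,,<@,,,
,,,,,,,
,,,,,,,
,,,,,,,
step 3: ,,,,,,,
,,,,,,,
,,,,,,,
,,,,,,,
,,^@,,,
,,@@,,,
,,,,,,,
,,,,,,,
,,,,,,,
step 4: ,,,,,,,
,,,,,,,
,,,,,,,
,,,,,,,
,,@>,,,
,,@@,,,
,,,,,,,
,,,,,,,
,,,,,,,
step 5: ,,,,,,,
,,,,,,,
,,,,,,,
,,,^,,,
,,@,,,,
,,@@,,,
,,,,,,,
,,,,,,,
,,,,,,,
step 6: ,,,,,,,
,,,,,,,
,,,,,,,
,,,@>,,
,,@,,,,
,,@@,,,
,,,,,,,
,,,,,,,
,,,,,,,
step 7: ,,,,,,,
,,,,,,,
,,,,,,,
,,,@@,,
,,@,v,,
,,@@,,,
,,,,,,,
,,,,,,,
,,,,,,,
step 8: ,,,,,,,
,,,,,,,
,,,,,,,
,,,@@,,
,,@<@,,
,,@@,,,
,,,,,,,
,,,,,,,
,,,,,,,
step 9: ,,,,,,,
,,,,,,,
,,,,,,,
,,,^@,,
,,@@@,,
,,@@,,,
,,,,,,,
,,,,,,,
,,,,,,,
step 10: ,,,,,,,
,,,,,,,
,,,,,,,
,,<,@,,
,,@@@,,
,,@@,,,
,,,,,,,
,,,,,,,
,,,,,,,
step 11: ,,,,,,,
,,,,,,,
,,^,,,,
,,@,@,,
,,@@@,,
,,@@,,,
,,,,,,,
,,,,,,,
,,,,,,,
step 12: ,,,,,,,
,,,,,,,
,,@>,,,
,,@,@,,
,,@@@,,
,,@@,,,
,,,,,,,
,,,,,,,
,,,,,,,
step 13: ,,,,,,,
,,,,,,,
,,@@,,,
,,@v@,,
,,@@@,,
,,@@,,,
,,,,,,,
,,,,,,,
,,,,,,,
step 14: ,,,,,,,
,,,,,,,
,,@@,,,
,,<@@,,
,,@@@,,
,,@@,,,
,,,,,,,
,,,,,,,
,,,,,,,
step 15: ,,,,,,,
,,,,,,,
,,@@,,,
,,,@@,,
,,v@@,,
,,@@,,,
,,,,,,,
,,,,,,,
,,,,,,,

1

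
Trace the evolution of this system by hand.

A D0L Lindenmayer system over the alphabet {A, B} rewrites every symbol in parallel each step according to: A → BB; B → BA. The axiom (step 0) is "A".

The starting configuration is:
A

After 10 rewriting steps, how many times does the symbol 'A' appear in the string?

342

k=0  A
k=1  BB
k=2  BABA
k=3  BABBBABB
k=4  BABBBABABABBBABA
k=5  BABBBABABABBBABBBABBBABABABBBABB
k=6  BABBBABABABBBABBBABBBABABABBBABABABBBABABABBBABBBABBBABABABBBABA
k=7  BABBBABABABBBABBBABBBABABABBBABABABBBABABABBBABBBABBBABABA…BABABBBABBBABBBABABABBBABABABBBABABABBBABBBABBBABABABBBABB  (len 128)
k=8  BABBBABABABBBABBBABBBABABABBBABABABBBABABABBBABBBABBBABABA…BABABBBABBBABBBABABABBBABABABBBABABABBBABBBABBBABABABBBABA  (len 256)
k=9  BABBBABABABBBABBBABBBABABABBBABABABBBABABABBBABBBABBBABABA…BABABBBABBBABBBABABABBBABABABBBABABABBBABBBABBBABABABBBABB  (len 512)
k=10  BABBBABABABBBABBBABBBABABABBBABABABBBABABABBBABBBABBBABABA…BABABBBABBBABBBABABABBBABABABBBABABABBBABBBABBBABABABBBABA  (len 1024)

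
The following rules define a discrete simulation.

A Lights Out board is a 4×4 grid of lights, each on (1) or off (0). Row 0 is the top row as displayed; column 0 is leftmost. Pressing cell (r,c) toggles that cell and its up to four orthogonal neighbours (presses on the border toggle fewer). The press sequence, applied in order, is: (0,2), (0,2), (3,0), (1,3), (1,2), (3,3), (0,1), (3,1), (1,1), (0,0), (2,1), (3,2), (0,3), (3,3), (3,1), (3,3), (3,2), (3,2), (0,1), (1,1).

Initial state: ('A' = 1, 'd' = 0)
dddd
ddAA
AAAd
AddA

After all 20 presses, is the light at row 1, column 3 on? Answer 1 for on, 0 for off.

0

[0] dddd
ddAA
AAAd
AddA
[1] dAAA
dddA
AAAd
AddA
[2] dddd
ddAA
AAAd
AddA
[3] dddd
ddAA
dAAd
dAdA
[4] dddA
dddd
dAAA
dAdA
[5] ddAA
dAAA
dAdA
dAdA
[6] ddAA
dAAA
dAdd
dAAd
[7] AAdA
ddAA
dAdd
dAAd
[8] AAdA
ddAA
dddd
Addd
[9] AddA
AAdA
dAdd
Addd
[10] dAdA
dAdA
dAdd
Addd
[11] dAdA
dddA
AdAd
AAdd
[12] dAdA
dddA
Addd
AdAA
[13] dAAd
dddd
Addd
AdAA
[14] dAAd
dddd
AddA
Addd
[15] dAAd
dddd
AAdA
dAAd
[16] dAAd
dddd
AAdd
dAdA
[17] dAAd
dddd
AAAd
ddAd
[18] dAAd
dddd
AAdd
dAdA
[19] Addd
dAdd
AAdd
dAdA
[20] AAdd
AdAd
Addd
dAdA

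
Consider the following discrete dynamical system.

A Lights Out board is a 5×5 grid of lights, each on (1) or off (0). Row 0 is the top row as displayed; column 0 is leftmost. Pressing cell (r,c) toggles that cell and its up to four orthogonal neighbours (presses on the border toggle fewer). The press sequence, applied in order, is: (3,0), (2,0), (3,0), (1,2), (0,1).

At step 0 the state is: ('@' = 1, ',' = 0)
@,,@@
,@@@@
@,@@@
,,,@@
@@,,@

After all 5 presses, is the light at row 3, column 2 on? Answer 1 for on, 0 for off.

0

t=0: @,,@@
,@@@@
@,@@@
,,,@@
@@,,@
t=1: @,,@@
,@@@@
,,@@@
@@,@@
,@,,@
t=2: @,,@@
@@@@@
@@@@@
,@,@@
,@,,@
t=3: @,,@@
@@@@@
,@@@@
@,,@@
@@,,@
t=4: @,@@@
@,,,@
,@,@@
@,,@@
@@,,@
t=5: ,@,@@
@@,,@
,@,@@
@,,@@
@@,,@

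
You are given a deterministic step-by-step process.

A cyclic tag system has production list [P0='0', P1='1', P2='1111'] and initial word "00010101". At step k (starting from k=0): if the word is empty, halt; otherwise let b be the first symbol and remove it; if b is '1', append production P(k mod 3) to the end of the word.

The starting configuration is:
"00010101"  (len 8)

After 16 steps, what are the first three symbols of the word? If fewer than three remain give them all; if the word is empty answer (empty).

111

k=0  "00010101"  (len 8)
k=1  "0010101"  (len 7)
k=2  "010101"  (len 6)
k=3  "10101"  (len 5)
k=4  "01010"  (len 5)
k=5  "1010"  (len 4)
k=6  "0101111"  (len 7)
k=7  "101111"  (len 6)
k=8  "011111"  (len 6)
k=9  "11111"  (len 5)
k=10  "11110"  (len 5)
k=11  "11101"  (len 5)
k=12  "11011111"  (len 8)
k=13  "10111110"  (len 8)
k=14  "01111101"  (len 8)
k=15  "1111101"  (len 7)
k=16  "1111010"  (len 7)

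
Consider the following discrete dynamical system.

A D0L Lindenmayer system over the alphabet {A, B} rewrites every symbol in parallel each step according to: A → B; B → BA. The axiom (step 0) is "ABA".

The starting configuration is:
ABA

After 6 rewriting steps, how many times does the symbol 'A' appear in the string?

18

0) ABA
1) BBAB
2) BABABBA
3) BABBABBABAB
4) BABBABABBABABBABBA
5) BABBABABBABBABABBABBABABBABAB
6) BABBABABBABBABABBABABBABBABABBABABBABBABABBABBA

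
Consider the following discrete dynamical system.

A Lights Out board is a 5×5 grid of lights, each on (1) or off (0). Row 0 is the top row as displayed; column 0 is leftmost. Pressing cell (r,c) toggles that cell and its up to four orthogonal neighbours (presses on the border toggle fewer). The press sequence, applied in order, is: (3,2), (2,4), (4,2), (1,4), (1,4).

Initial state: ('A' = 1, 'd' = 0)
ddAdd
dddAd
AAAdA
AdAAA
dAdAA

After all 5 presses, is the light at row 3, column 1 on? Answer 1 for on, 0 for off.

step 0: ddAdd
dddAd
AAAdA
AdAAA
dAdAA
step 1: ddAdd
dddAd
AAddA
AAddA
dAAAA
step 2: ddAdd
dddAA
AAdAd
AAddd
dAAAA
step 3: ddAdd
dddAA
AAdAd
AAAdd
ddddA
step 4: ddAdA
ddddd
AAdAA
AAAdd
ddddA
step 5: ddAdd
dddAA
AAdAd
AAAdd
ddddA

1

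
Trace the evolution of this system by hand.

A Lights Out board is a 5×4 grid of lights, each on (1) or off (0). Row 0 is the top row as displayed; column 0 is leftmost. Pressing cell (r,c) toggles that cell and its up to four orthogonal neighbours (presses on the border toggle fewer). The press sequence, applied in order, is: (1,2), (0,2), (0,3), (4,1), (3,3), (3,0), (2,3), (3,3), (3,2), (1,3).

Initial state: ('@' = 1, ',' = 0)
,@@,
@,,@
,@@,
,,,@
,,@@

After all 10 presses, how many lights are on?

14

step 0: ,@@,
@,,@
,@@,
,,,@
,,@@
step 1: ,@,,
@@@,
,@,,
,,,@
,,@@
step 2: ,,@@
@@,,
,@,,
,,,@
,,@@
step 3: ,,,,
@@,@
,@,,
,,,@
,,@@
step 4: ,,,,
@@,@
,@,,
,@,@
@@,@
step 5: ,,,,
@@,@
,@,@
,@@,
@@,,
step 6: ,,,,
@@,@
@@,@
@,@,
,@,,
step 7: ,,,,
@@,,
@@@,
@,@@
,@,,
step 8: ,,,,
@@,,
@@@@
@,,,
,@,@
step 9: ,,,,
@@,,
@@,@
@@@@
,@@@
step 10: ,,,@
@@@@
@@,,
@@@@
,@@@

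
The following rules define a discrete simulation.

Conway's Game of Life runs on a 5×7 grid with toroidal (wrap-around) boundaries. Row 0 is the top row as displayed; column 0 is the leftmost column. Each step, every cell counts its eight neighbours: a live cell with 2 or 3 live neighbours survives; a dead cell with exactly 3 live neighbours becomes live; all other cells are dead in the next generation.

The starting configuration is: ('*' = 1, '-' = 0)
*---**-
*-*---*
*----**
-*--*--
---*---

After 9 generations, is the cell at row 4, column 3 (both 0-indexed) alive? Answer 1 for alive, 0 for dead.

0

k=0  *---**-
*-*---*
*----**
-*--*--
---*---
k=1  **-***-
----*--
-----*-
*---***
---*-*-
k=2  --**-**
---*--*
-------
-------
-***---
k=3  **---**
--*****
-------
--*----
-*-**--
k=4  -*-----
-****--
--*-**-
--**---
-*-****
k=5  -*-----
-*--**-
-----*-
-*----*
**-***-
k=6  -*-*--*
----**-
*---***
-**---*
-*--***
k=7  --**--*
---*---
**-**--
-***---
-*-**-*
k=8  *----*-
**-----
**--*--
-----*-
-*--**-
k=9  *---**-
-------
**----*
**---**
----**-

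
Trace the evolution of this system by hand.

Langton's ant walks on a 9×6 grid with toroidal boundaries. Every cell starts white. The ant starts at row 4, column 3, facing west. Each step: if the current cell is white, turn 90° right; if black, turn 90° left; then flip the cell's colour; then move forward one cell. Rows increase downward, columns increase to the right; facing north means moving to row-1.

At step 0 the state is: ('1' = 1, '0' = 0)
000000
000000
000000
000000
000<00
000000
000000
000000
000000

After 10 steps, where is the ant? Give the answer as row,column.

5,4

step 0: 000000
000000
000000
000000
000<00
000000
000000
000000
000000
step 1: 000000
000000
000000
000^00
000100
000000
000000
000000
000000
step 2: 000000
000000
000000
0001>0
000100
000000
000000
000000
000000
step 3: 000000
000000
000000
000110
0001v0
000000
000000
000000
000000
step 4: 000000
000000
000000
000110
000<10
000000
000000
000000
000000
step 5: 000000
000000
000000
000110
000010
000v00
000000
000000
000000
step 6: 000000
000000
000000
000110
000010
00<100
000000
000000
000000
step 7: 000000
000000
000000
000110
00^010
001100
000000
000000
000000
step 8: 000000
000000
000000
000110
001>10
001100
000000
000000
000000
step 9: 000000
000000
000000
000110
001110
001v00
000000
000000
000000
step 10: 000000
000000
000000
000110
001110
0010>0
000000
000000
000000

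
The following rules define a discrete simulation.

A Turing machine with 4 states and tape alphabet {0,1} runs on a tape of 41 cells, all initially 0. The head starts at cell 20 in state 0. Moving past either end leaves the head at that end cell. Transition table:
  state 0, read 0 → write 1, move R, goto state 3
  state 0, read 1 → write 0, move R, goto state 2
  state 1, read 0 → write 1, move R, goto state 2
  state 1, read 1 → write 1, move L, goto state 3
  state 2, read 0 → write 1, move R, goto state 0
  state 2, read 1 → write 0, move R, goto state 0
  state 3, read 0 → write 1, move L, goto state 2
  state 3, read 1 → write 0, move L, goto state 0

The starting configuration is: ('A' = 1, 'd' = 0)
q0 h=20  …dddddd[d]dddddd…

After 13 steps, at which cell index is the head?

27

[0] q0 h=20  …dddddd[d]dddddd…
[1] q3 h=21  …dddddA[d]dddddd…
[2] q2 h=20  …dddddd[A]Addddd…
[3] q0 h=21  …dddddd[A]dddddd…
[4] q2 h=22  …dddddd[d]dddddd…
[5] q0 h=23  …dddddA[d]dddddd…
[6] q3 h=24  …ddddAA[d]dddddd…
[7] q2 h=23  …dddddA[A]Addddd…
[8] q0 h=24  …ddddAd[A]dddddd…
[9] q2 h=25  …dddAdd[d]dddddd…
[10] q0 h=26  …ddAddA[d]dddddd…
[11] q3 h=27  …dAddAA[d]dddddd…
[12] q2 h=26  …ddAddA[A]Addddd…
[13] q0 h=27  …dAddAd[A]dddddd…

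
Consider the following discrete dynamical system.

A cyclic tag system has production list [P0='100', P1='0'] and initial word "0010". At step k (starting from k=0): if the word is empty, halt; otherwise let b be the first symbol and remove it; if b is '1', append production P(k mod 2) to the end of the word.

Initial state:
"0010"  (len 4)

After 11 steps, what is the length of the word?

[0] "0010"  (len 4)
[1] "010"  (len 3)
[2] "10"  (len 2)
[3] "0100"  (len 4)
[4] "100"  (len 3)
[5] "00100"  (len 5)
[6] "0100"  (len 4)
[7] "100"  (len 3)
[8] "000"  (len 3)
[9] "00"  (len 2)
[10] "0"  (len 1)
[11] (halted — word empty)

0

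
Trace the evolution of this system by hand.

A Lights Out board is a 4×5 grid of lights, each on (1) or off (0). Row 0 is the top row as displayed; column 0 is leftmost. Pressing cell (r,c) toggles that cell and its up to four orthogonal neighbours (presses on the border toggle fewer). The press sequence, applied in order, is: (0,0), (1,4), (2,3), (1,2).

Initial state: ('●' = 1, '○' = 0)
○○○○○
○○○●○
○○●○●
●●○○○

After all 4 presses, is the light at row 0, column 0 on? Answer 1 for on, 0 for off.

gen 0: ○○○○○
○○○●○
○○●○●
●●○○○
gen 1: ●●○○○
●○○●○
○○●○●
●●○○○
gen 2: ●●○○●
●○○○●
○○●○○
●●○○○
gen 3: ●●○○●
●○○●●
○○○●●
●●○●○
gen 4: ●●●○●
●●●○●
○○●●●
●●○●○

1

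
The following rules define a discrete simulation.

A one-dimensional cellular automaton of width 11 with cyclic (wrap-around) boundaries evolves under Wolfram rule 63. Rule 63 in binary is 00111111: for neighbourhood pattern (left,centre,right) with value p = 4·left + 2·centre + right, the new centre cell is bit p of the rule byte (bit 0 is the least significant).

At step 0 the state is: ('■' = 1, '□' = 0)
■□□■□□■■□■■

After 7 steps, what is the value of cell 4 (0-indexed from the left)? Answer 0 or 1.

t=0: ■□□■□□■■□■■
t=1: □■■■■■■□■■□
t=2: ■■□□□□□■■□■
t=3: □□■■■■■■□■■
t=4: ■■■□□□□□■■□
t=5: ■□□■■■■■■□■
t=6: □■■■□□□□□■■
t=7: ■■□□■■■■■■□

1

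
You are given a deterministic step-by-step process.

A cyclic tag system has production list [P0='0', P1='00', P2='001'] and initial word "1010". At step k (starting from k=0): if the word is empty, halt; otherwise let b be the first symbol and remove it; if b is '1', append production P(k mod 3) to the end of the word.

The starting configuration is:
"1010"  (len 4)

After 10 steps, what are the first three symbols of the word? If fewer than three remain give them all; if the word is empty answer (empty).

(empty)

gen 0: "1010"  (len 4)
gen 1: "0100"  (len 4)
gen 2: "100"  (len 3)
gen 3: "00001"  (len 5)
gen 4: "0001"  (len 4)
gen 5: "001"  (len 3)
gen 6: "01"  (len 2)
gen 7: "1"  (len 1)
gen 8: "00"  (len 2)
gen 9: "0"  (len 1)
gen 10: (halted — word empty)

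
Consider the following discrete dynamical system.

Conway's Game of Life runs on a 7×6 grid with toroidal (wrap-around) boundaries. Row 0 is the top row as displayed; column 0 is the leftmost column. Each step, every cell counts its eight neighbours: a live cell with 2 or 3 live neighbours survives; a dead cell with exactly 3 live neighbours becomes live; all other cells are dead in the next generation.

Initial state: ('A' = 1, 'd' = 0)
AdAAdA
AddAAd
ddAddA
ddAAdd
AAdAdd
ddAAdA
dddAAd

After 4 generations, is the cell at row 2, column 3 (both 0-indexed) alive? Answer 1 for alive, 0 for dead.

k=0  AdAAdA
AddAAd
ddAddA
ddAAdd
AAdAdd
ddAAdA
dddAAd
k=1  AAAddd
Addddd
dAAddA
AddAAd
AAdddd
AAdddA
AAdddd
k=2  ddAddA
dddddA
dAAAAA
dddAAd
ddAdAd
ddAddA
dddddd
k=3  dddddd
dAdddA
AdAddA
dAdddd
ddAdAA
dddAdd
dddddd
k=4  dddddd
dAdddA
ddAddA
dAAAAd
ddAAAd
dddAAd
dddddd

0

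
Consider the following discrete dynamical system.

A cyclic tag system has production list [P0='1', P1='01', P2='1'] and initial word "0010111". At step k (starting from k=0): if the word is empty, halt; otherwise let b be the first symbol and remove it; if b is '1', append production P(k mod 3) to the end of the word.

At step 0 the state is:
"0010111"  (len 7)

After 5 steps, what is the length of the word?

5

step 0: "0010111"  (len 7)
step 1: "010111"  (len 6)
step 2: "10111"  (len 5)
step 3: "01111"  (len 5)
step 4: "1111"  (len 4)
step 5: "11101"  (len 5)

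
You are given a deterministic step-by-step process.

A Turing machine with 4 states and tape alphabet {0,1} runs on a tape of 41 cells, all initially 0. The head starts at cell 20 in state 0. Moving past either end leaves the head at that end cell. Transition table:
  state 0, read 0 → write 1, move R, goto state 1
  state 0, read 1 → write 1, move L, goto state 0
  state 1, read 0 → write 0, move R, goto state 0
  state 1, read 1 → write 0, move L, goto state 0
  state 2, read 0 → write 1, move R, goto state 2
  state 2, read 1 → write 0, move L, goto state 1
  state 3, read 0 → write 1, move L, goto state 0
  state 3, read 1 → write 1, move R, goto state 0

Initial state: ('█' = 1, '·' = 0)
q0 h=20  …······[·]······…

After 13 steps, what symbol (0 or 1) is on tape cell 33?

t=0: q0 h=20  …······[·]······…
t=1: q1 h=21  …·····█[·]······…
t=2: q0 h=22  …····█·[·]······…
t=3: q1 h=23  …···█·█[·]······…
t=4: q0 h=24  …··█·█·[·]······…
t=5: q1 h=25  …·█·█·█[·]······…
t=6: q0 h=26  …█·█·█·[·]······…
t=7: q1 h=27  …·█·█·█[·]······…
t=8: q0 h=28  …█·█·█·[·]······…
t=9: q1 h=29  …·█·█·█[·]······…
t=10: q0 h=30  …█·█·█·[·]······…
t=11: q1 h=31  …·█·█·█[·]······…
t=12: q0 h=32  …█·█·█·[·]······…
t=13: q1 h=33  …·█·█·█[·]······…

0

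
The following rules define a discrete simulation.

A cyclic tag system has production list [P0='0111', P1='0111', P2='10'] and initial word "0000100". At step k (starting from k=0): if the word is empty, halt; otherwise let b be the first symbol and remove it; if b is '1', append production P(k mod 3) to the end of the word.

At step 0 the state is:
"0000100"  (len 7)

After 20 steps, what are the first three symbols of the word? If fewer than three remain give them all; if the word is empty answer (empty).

110

step 0: "0000100"  (len 7)
step 1: "000100"  (len 6)
step 2: "00100"  (len 5)
step 3: "0100"  (len 4)
step 4: "100"  (len 3)
step 5: "000111"  (len 6)
step 6: "00111"  (len 5)
step 7: "0111"  (len 4)
step 8: "111"  (len 3)
step 9: "1110"  (len 4)
step 10: "1100111"  (len 7)
step 11: "1001110111"  (len 10)
step 12: "00111011110"  (len 11)
step 13: "0111011110"  (len 10)
step 14: "111011110"  (len 9)
step 15: "1101111010"  (len 10)
step 16: "1011110100111"  (len 13)
step 17: "0111101001110111"  (len 16)
step 18: "111101001110111"  (len 15)
step 19: "111010011101110111"  (len 18)
step 20: "110100111011101110111"  (len 21)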